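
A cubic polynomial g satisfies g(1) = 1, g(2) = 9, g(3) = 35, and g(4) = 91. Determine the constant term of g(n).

Write g(n) = an^3 + bn^2 + cn + d. Substituting each data point gives a linear system:
  a + b + c + d = 1
  8a + 4b + 2c + d = 9
  27a + 9b + 3c + d = 35
  64a + 16b + 4c + d = 91
Solving the system yields a = 2, b = -3, c = 3, d = -1.
So g(n) = 2n^3 - 3n^2 + 3n - 1.
The constant term is -1.

-1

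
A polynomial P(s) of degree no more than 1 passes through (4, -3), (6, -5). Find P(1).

Using the Lagrange interpolation formula with nodes 4, 6:
  L_0(s) = (s - 6) / -2
  L_1(s) = (s - 4) / 2
Then P(s) = -3·L_0(s) - 5·L_1(s).
Expanding and collecting terms gives P(s) = -s + 1.
Evaluating at s = 1: P(1) = 0.

0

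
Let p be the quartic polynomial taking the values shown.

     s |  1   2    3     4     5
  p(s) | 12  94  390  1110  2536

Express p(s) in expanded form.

Write p(s) = as^4 + bs^3 + cs^2 + ds + e. Substituting each data point gives a linear system:
  a + b + c + d + e = 12
  16a + 8b + 4c + 2d + e = 94
  81a + 27b + 9c + 3d + e = 390
  256a + 64b + 16c + 4d + e = 1110
  625a + 125b + 25c + 5d + e = 2536
Solving the system yields a = 3, b = 5, c = 2, d = -4, e = 6.
So p(s) = 3s⁴ + 5s³ + 2s² - 4s + 6.
Check: p(1) = 12. ✓

p(s) = 3s^4 + 5s^3 + 2s^2 - 4s + 6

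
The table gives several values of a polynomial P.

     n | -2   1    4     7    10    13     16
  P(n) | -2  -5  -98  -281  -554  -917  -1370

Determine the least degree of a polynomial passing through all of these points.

Forward differences of the values at n = -2, 1, 4, 7, 10, 13, 16:
  P  : -2  -5  -98  -281  -554  -917  -1370
  Δ  : -3  -93  -183  -273  -363  -453
  Δ^2: -90  -90  -90  -90  -90
  Δ^3: 0  0  0  0
  Δ^4: 0  0  0
  Δ^5: 0  0
  Δ^6: 0
The second differences are constant (-90) and nonzero, while all higher differences vanish, so the minimal degree is 2.

2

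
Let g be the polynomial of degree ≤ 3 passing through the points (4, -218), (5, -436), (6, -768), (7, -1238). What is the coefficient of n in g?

-1

Write g(n) = an^3 + bn^2 + cn + d. Substituting each data point gives a linear system:
  64a + 16b + 4c + d = -218
  125a + 25b + 5c + d = -436
  216a + 36b + 6c + d = -768
  343a + 49b + 7c + d = -1238
Solving the system yields a = -4, b = 3, c = -1, d = -6.
So g(n) = -4n³ + 3n² - n - 6.
The coefficient of n is -1.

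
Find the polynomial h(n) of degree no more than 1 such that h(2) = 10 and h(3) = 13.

Using the Lagrange interpolation formula with nodes 2, 3:
  L_0(n) = (n - 3) / -1
  L_1(n) = (n - 2) / 1
Then h(n) = 10·L_0(n) + 13·L_1(n).
Expanding and collecting terms gives h(n) = 3n + 4.
Check: h(3) = 13. ✓

h(n) = 3n + 4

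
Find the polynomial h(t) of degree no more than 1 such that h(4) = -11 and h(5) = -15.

Using the Lagrange interpolation formula with nodes 4, 5:
  L_0(t) = (t - 5) / -1
  L_1(t) = (t - 4) / 1
Then h(t) = -11·L_0(t) - 15·L_1(t).
Expanding and collecting terms gives h(t) = -4t + 5.
Check: h(5) = -15. ✓

h(t) = -4t + 5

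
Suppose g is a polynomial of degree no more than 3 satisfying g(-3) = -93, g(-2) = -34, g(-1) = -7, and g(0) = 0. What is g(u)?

g(u) = 2u^3 - 4u^2 + u

Using the Lagrange interpolation formula with nodes -3, -2, -1, 0:
  L_0(u) = (u + 2)(u + 1)u / -6
  L_1(u) = (u + 3)(u + 1)u / 2
  L_2(u) = (u + 3)(u + 2)u / -2
  L_3(u) = (u + 3)(u + 2)(u + 1) / 6
Then g(u) = -93·L_0(u) - 34·L_1(u) - 7·L_2(u) + 0·L_3(u).
Expanding and collecting terms gives g(u) = 2u^3 - 4u^2 + u.
Check: g(0) = 0. ✓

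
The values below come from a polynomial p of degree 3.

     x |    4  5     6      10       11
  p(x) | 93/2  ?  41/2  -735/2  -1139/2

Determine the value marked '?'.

85/2

The 4 known points determine the degree-3 polynomial uniquely.
Write p(x) = ax^3 + bx^2 + cx + d. Substituting each data point gives a linear system:
  64a + 16b + 4c + d = 93/2
  216a + 36b + 6c + d = 41/2
  1000a + 100b + 10c + d = -735/2
  1331a + 121b + 11c + d = -1139/2
Solving the system yields a = -1, b = 6, c = 3, d = 5/2.
So p(x) = -x³ + 6x² + 3x + 5/2.
Then p(5) = 85/2.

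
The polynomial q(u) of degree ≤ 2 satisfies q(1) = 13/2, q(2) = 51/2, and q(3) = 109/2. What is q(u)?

q(u) = 5u^2 + 4u - 5/2

Using the Lagrange interpolation formula with nodes 1, 2, 3:
  L_0(u) = (u - 2)(u - 3) / 2
  L_1(u) = (u - 1)(u - 3) / -1
  L_2(u) = (u - 1)(u - 2) / 2
Then q(u) = 13/2·L_0(u) + 51/2·L_1(u) + 109/2·L_2(u).
Expanding and collecting terms gives q(u) = 5u² + 4u - 5/2.
Check: q(3) = 109/2. ✓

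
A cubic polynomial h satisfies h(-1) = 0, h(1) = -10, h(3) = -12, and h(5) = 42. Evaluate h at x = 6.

105

Write h(x) = ax^3 + bx^2 + cx + d. Substituting each data point gives a linear system:
  -a + b - c + d = 0
  a + b + c + d = -10
  27a + 9b + 3c + d = -12
  125a + 25b + 5c + d = 42
Solving the system yields a = 1, b = -2, c = -6, d = -3.
So h(x) = x^3 - 2x^2 - 6x - 3.
Then h(6) = 105.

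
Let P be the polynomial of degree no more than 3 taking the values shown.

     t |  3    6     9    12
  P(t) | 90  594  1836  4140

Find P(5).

360

Forward differences of the values at t = 3, 6, 9, 12:
  P  : 90  594  1836  4140
  Δ  : 504  1242  2304
  Δ^2: 738  1062
  Δ^3: 324
The third differences are constant, confirming degree 3.
Interpolating (Newton forward form) and evaluating at t = 5 gives P(5) = 360.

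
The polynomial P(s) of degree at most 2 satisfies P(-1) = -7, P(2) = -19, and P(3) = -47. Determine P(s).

P(s) = -6s^2 + 2s + 1

Using the Lagrange interpolation formula with nodes -1, 2, 3:
  L_0(s) = (s - 2)(s - 3) / 12
  L_1(s) = (s + 1)(s - 3) / -3
  L_2(s) = (s + 1)(s - 2) / 4
Then P(s) = -7·L_0(s) - 19·L_1(s) - 47·L_2(s).
Expanding and collecting terms gives P(s) = -6s^2 + 2s + 1.
Check: P(3) = -47. ✓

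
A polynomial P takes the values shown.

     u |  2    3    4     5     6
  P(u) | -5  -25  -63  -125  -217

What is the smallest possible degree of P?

3

Forward differences of the values at u = 2, 3, 4, 5, 6:
  P  : -5  -25  -63  -125  -217
  Δ  : -20  -38  -62  -92
  Δ^2: -18  -24  -30
  Δ^3: -6  -6
  Δ^4: 0
The third differences are constant (-6) and nonzero, while all higher differences vanish, so the minimal degree is 3.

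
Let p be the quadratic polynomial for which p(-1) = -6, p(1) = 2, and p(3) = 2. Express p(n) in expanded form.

p(n) = -n^2 + 4n - 1

Write p(n) = an^2 + bn + c. Substituting each data point gives a linear system:
  a - b + c = -6
  a + b + c = 2
  9a + 3b + c = 2
Solving the system yields a = -1, b = 4, c = -1.
So p(n) = -n^2 + 4n - 1.
Check: p(1) = 2. ✓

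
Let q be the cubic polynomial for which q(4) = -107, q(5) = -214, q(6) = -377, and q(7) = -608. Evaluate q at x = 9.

Using the Lagrange interpolation formula with nodes 4, 5, 6, 7:
  L_0(x) = (x - 5)(x - 6)(x - 7) / -6
  L_1(x) = (x - 4)(x - 6)(x - 7) / 2
  L_2(x) = (x - 4)(x - 5)(x - 7) / -2
  L_3(x) = (x - 4)(x - 5)(x - 6) / 6
Then q(x) = -107·L_0(x) - 214·L_1(x) - 377·L_2(x) - 608·L_3(x).
Expanding and collecting terms gives q(x) = -2x^3 + 2x^2 - 3x + 1.
Evaluating at x = 9: q(9) = -1322.

-1322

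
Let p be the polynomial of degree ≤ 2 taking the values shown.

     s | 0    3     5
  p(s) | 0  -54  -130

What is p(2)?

-28

Write p(s) = as^2 + bs + c. Substituting each data point gives a linear system:
  c = 0
  9a + 3b + c = -54
  25a + 5b + c = -130
Solving the system yields a = -4, b = -6, c = 0.
So p(s) = -4s^2 - 6s.
Then p(2) = -28.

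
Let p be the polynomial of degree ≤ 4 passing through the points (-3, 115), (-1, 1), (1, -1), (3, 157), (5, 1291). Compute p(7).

4985

Using the Lagrange interpolation formula with nodes -3, -1, 1, 3, 5:
  L_0(x) = (x + 1)(x - 1)(x - 3)(x - 5) / 384
  L_1(x) = (x + 3)(x - 1)(x - 3)(x - 5) / -96
  L_2(x) = (x + 3)(x + 1)(x - 3)(x - 5) / 64
  L_3(x) = (x + 3)(x + 1)(x - 1)(x - 5) / -96
  L_4(x) = (x + 3)(x + 1)(x - 1)(x - 3) / 384
Then p(x) = 115·L_0(x) + 1·L_1(x) - 1·L_2(x) + 157·L_3(x) + 1291·L_4(x).
Expanding and collecting terms gives p(x) = 2x^4 + x^3 - 3x^2 - 2x + 1.
Evaluating at x = 7: p(7) = 4985.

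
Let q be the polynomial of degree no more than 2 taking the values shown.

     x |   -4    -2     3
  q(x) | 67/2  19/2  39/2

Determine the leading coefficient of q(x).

2

Write q(x) = ax^2 + bx + c. Substituting each data point gives a linear system:
  16a - 4b + c = 67/2
  4a - 2b + c = 19/2
  9a + 3b + c = 39/2
Solving the system yields a = 2, b = 0, c = 3/2.
So q(x) = 2x^2 + 3/2.
The leading coefficient is 2.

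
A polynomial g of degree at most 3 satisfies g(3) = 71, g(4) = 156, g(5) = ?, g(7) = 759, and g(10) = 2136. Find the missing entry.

The 4 known points determine the degree-3 polynomial uniquely.
Write g(x) = ax^3 + bx^2 + cx + d. Substituting each data point gives a linear system:
  27a + 9b + 3c + d = 71
  64a + 16b + 4c + d = 156
  343a + 49b + 7c + d = 759
  1000a + 100b + 10c + d = 2136
Solving the system yields a = 2, b = 1, c = 4, d = -4.
So g(x) = 2x^3 + x^2 + 4x - 4.
Then g(5) = 291.

291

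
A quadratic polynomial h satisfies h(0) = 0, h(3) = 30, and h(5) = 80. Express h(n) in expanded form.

Write h(n) = an^2 + bn + c. Substituting each data point gives a linear system:
  c = 0
  9a + 3b + c = 30
  25a + 5b + c = 80
Solving the system yields a = 3, b = 1, c = 0.
So h(n) = 3n^2 + n.
Check: h(3) = 30. ✓

h(n) = 3n^2 + n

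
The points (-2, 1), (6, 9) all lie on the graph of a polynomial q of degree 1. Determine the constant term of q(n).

Write q(n) = an + b. Substituting each data point gives a linear system:
  -2a + b = 1
  6a + b = 9
Solving the system yields a = 1, b = 3.
So q(n) = n + 3.
The constant term is 3.

3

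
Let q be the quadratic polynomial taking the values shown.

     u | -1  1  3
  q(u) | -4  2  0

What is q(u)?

Write q(u) = au^2 + bu + c. Substituting each data point gives a linear system:
  a - b + c = -4
  a + b + c = 2
  9a + 3b + c = 0
Solving the system yields a = -1, b = 3, c = 0.
So q(u) = -u² + 3u.
Check: q(-1) = -4. ✓

q(u) = -u^2 + 3u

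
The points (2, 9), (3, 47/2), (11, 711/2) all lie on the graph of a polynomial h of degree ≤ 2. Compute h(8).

186

Using the Lagrange interpolation formula with nodes 2, 3, 11:
  L_0(t) = (t - 3)(t - 11) / 9
  L_1(t) = (t - 2)(t - 11) / -8
  L_2(t) = (t - 2)(t - 3) / 72
Then h(t) = 9·L_0(t) + 47/2·L_1(t) + 711/2·L_2(t).
Expanding and collecting terms gives h(t) = 3t^2 - (1/2)t - 2.
Evaluating at t = 8: h(8) = 186.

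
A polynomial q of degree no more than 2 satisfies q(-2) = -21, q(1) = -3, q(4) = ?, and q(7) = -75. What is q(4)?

The 3 known points determine the degree-2 polynomial uniquely.
Write q(t) = at^2 + bt + c. Substituting each data point gives a linear system:
  4a - 2b + c = -21
  a + b + c = -3
  49a + 7b + c = -75
Solving the system yields a = -2, b = 4, c = -5.
So q(t) = -2t^2 + 4t - 5.
Then q(4) = -21.

-21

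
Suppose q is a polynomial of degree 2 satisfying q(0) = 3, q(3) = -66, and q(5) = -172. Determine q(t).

Using the Lagrange interpolation formula with nodes 0, 3, 5:
  L_0(t) = (t - 3)(t - 5) / 15
  L_1(t) = t(t - 5) / -6
  L_2(t) = t(t - 3) / 10
Then q(t) = 3·L_0(t) - 66·L_1(t) - 172·L_2(t).
Expanding and collecting terms gives q(t) = -6t^2 - 5t + 3.
Check: q(5) = -172. ✓

q(t) = -6t^2 - 5t + 3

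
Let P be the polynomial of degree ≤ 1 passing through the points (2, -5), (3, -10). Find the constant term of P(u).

5

Write P(u) = au + b. Substituting each data point gives a linear system:
  2a + b = -5
  3a + b = -10
Solving the system yields a = -5, b = 5.
So P(u) = -5u + 5.
The constant term is 5.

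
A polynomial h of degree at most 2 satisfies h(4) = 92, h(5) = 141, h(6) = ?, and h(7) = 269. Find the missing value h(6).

The 3 known points determine the degree-2 polynomial uniquely.
Write h(x) = ax^2 + bx + c. Substituting each data point gives a linear system:
  16a + 4b + c = 92
  25a + 5b + c = 141
  49a + 7b + c = 269
Solving the system yields a = 5, b = 4, c = -4.
So h(x) = 5x^2 + 4x - 4.
Then h(6) = 200.

200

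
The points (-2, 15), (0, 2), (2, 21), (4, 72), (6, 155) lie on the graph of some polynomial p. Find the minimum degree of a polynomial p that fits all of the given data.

Forward differences of the values at u = -2, 0, 2, 4, 6:
  p  : 15  2  21  72  155
  Δ  : -13  19  51  83
  Δ^2: 32  32  32
  Δ^3: 0  0
  Δ^4: 0
The second differences are constant (32) and nonzero, while all higher differences vanish, so the minimal degree is 2.

2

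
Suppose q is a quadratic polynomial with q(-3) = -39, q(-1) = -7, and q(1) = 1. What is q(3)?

-15

Forward differences of the values at u = -3, -1, 1:
  q  : -39  -7  1
  Δ  : 32  8
  Δ^2: -24
The second differences are constant, confirming degree 2.
Interpolating (Newton forward form) and evaluating at u = 3 gives q(3) = -15.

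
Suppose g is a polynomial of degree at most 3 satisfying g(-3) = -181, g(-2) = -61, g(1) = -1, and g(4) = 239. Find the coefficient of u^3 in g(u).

Write g(u) = au^3 + bu^2 + cu + d. Substituting each data point gives a linear system:
  -27a + 9b - 3c + d = -181
  -8a + 4b - 2c + d = -61
  a + b + c + d = -1
  64a + 16b + 4c + d = 239
Solving the system yields a = 5, b = -5, c = 0, d = -1.
So g(u) = 5u³ - 5u² - 1.
The leading coefficient is 5.

5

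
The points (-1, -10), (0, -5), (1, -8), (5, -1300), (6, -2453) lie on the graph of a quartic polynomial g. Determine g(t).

Write g(t) = at^4 + bt^3 + ct^2 + dt + e. Substituting each data point gives a linear system:
  a - b + c - d + e = -10
  e = -5
  a + b + c + d + e = -8
  625a + 125b + 25c + 5d + e = -1300
  1296a + 216b + 36c + 6d + e = -2453
Solving the system yields a = -1, b = -5, c = -3, d = 6, e = -5.
So g(t) = -t^4 - 5t^3 - 3t^2 + 6t - 5.
Check: g(-1) = -10. ✓

g(t) = -t^4 - 5t^3 - 3t^2 + 6t - 5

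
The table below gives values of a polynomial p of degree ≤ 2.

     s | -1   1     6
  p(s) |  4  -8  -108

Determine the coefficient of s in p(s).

Write p(s) = as^2 + bs + c. Substituting each data point gives a linear system:
  a - b + c = 4
  a + b + c = -8
  36a + 6b + c = -108
Solving the system yields a = -2, b = -6, c = 0.
So p(s) = -2s² - 6s.
The coefficient of s is -6.

-6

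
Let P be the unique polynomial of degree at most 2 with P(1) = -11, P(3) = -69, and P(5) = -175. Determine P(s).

Using the Lagrange interpolation formula with nodes 1, 3, 5:
  L_0(s) = (s - 3)(s - 5) / 8
  L_1(s) = (s - 1)(s - 5) / -4
  L_2(s) = (s - 1)(s - 3) / 8
Then P(s) = -11·L_0(s) - 69·L_1(s) - 175·L_2(s).
Expanding and collecting terms gives P(s) = -6s^2 - 5s.
Check: P(1) = -11. ✓

P(s) = -6s^2 - 5s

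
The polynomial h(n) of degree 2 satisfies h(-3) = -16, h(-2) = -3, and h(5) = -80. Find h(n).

h(n) = -3n^2 - 2n + 5

Write h(n) = an^2 + bn + c. Substituting each data point gives a linear system:
  9a - 3b + c = -16
  4a - 2b + c = -3
  25a + 5b + c = -80
Solving the system yields a = -3, b = -2, c = 5.
So h(n) = -3n^2 - 2n + 5.
Check: h(-2) = -3. ✓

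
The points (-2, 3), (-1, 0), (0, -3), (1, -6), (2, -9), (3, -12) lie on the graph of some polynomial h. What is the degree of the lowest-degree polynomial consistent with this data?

Forward differences of the values at u = -2, -1, 0, 1, 2, 3:
  h  : 3  0  -3  -6  -9  -12
  Δ  : -3  -3  -3  -3  -3
  Δ^2: 0  0  0  0
  Δ^3: 0  0  0
  Δ^4: 0  0
  Δ^5: 0
The first differences are constant (-3) and nonzero, while all higher differences vanish, so the minimal degree is 1.

1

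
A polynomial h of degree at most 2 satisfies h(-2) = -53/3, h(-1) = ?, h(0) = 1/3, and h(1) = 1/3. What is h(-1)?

-17/3

The 3 known points determine the degree-2 polynomial uniquely.
Write h(u) = au^2 + bu + c. Substituting each data point gives a linear system:
  4a - 2b + c = -53/3
  c = 1/3
  a + b + c = 1/3
Solving the system yields a = -3, b = 3, c = 1/3.
So h(u) = -3u² + 3u + 1/3.
Then h(-1) = -17/3.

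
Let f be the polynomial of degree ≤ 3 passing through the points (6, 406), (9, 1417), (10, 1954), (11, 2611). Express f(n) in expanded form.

f(n) = 2n^3 - 5n + 4

Using the Lagrange interpolation formula with nodes 6, 9, 10, 11:
  L_0(n) = (n - 9)(n - 10)(n - 11) / -60
  L_1(n) = (n - 6)(n - 10)(n - 11) / 6
  L_2(n) = (n - 6)(n - 9)(n - 11) / -4
  L_3(n) = (n - 6)(n - 9)(n - 10) / 10
Then f(n) = 406·L_0(n) + 1417·L_1(n) + 1954·L_2(n) + 2611·L_3(n).
Expanding and collecting terms gives f(n) = 2n³ - 5n + 4.
Check: f(10) = 1954. ✓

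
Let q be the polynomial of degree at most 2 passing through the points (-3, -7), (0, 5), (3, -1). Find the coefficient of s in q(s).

Write q(s) = as^2 + bs + c. Substituting each data point gives a linear system:
  9a - 3b + c = -7
  c = 5
  9a + 3b + c = -1
Solving the system yields a = -1, b = 1, c = 5.
So q(s) = -s² + s + 5.
The coefficient of s is 1.

1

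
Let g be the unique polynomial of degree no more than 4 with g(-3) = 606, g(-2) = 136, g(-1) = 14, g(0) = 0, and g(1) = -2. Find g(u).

g(u) = 6u^4 - 4u^3 - 4u

Write g(u) = au^4 + bu^3 + cu^2 + du + e. Substituting each data point gives a linear system:
  81a - 27b + 9c - 3d + e = 606
  16a - 8b + 4c - 2d + e = 136
  a - b + c - d + e = 14
  e = 0
  a + b + c + d + e = -2
Solving the system yields a = 6, b = -4, c = 0, d = -4, e = 0.
So g(u) = 6u^4 - 4u^3 - 4u.
Check: g(1) = -2. ✓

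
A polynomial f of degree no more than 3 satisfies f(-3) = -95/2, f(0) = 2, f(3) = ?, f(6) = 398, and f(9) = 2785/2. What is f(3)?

On equispaced nodes a degree-3 polynomial has vanishing fourth forward difference, so
  f(-3) - 4·f(0) + 6·f(3) - 4·f(6) + f(9) = 0.
Substituting the known values and solving for f(3):
  6·f(3) = 255
  f(3) = 85/2.

85/2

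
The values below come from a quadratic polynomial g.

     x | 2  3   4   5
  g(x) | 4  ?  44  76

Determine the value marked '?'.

20

On equispaced nodes a degree-2 polynomial has vanishing third forward difference, so
  - g(2) + 3·g(3) - 3·g(4) + g(5) = 0.
Substituting the known values and solving for g(3):
  3·g(3) = 60
  g(3) = 20.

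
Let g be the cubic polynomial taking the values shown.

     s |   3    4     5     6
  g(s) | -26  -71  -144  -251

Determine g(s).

g(s) = -s^3 - 2s^2 + 6s + 1

Write g(s) = as^3 + bs^2 + cs + d. Substituting each data point gives a linear system:
  27a + 9b + 3c + d = -26
  64a + 16b + 4c + d = -71
  125a + 25b + 5c + d = -144
  216a + 36b + 6c + d = -251
Solving the system yields a = -1, b = -2, c = 6, d = 1.
So g(s) = -s^3 - 2s^2 + 6s + 1.
Check: g(6) = -251. ✓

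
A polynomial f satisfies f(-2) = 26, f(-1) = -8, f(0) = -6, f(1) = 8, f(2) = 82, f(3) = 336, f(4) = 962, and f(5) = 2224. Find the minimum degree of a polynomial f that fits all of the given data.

Forward differences of the values at n = -2, -1, 0, 1, 2, 3, 4, 5:
  f  : 26  -8  -6  8  82  336  962  2224
  Δ  : -34  2  14  74  254  626  1262
  Δ^2: 36  12  60  180  372  636
  Δ^3: -24  48  120  192  264
  Δ^4: 72  72  72  72
  Δ^5: 0  0  0
  Δ^6: 0  0
  Δ^7: 0
The fourth differences are constant (72) and nonzero, while all higher differences vanish, so the minimal degree is 4.

4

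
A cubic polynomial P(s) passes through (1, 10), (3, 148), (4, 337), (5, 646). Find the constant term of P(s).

1

Write P(s) = as^3 + bs^2 + cs + d. Substituting each data point gives a linear system:
  a + b + c + d = 10
  27a + 9b + 3c + d = 148
  64a + 16b + 4c + d = 337
  125a + 25b + 5c + d = 646
Solving the system yields a = 5, b = 0, c = 4, d = 1.
So P(s) = 5s^3 + 4s + 1.
The constant term is 1.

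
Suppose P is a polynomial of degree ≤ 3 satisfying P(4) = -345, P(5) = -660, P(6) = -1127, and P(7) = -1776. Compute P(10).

Write P(n) = an^3 + bn^2 + cn + d. Substituting each data point gives a linear system:
  64a + 16b + 4c + d = -345
  125a + 25b + 5c + d = -660
  216a + 36b + 6c + d = -1127
  343a + 49b + 7c + d = -1776
Solving the system yields a = -5, b = -1, c = -1, d = -5.
So P(n) = -5n^3 - n^2 - n - 5.
Then P(10) = -5115.

-5115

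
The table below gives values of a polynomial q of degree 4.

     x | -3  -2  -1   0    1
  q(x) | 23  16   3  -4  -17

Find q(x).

Write q(x) = ax^4 + bx^3 + cx^2 + dx + e. Substituting each data point gives a linear system:
  81a - 27b + 9c - 3d + e = 23
  16a - 8b + 4c - 2d + e = 16
  a - b + c - d + e = 3
  e = -4
  a + b + c + d + e = -17
Solving the system yields a = -1, b = -4, c = -2, d = -6, e = -4.
So q(x) = -x^4 - 4x^3 - 2x^2 - 6x - 4.
Check: q(0) = -4. ✓

q(x) = -x^4 - 4x^3 - 2x^2 - 6x - 4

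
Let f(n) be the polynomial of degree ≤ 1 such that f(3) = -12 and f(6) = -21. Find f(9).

-30

Using the Lagrange interpolation formula with nodes 3, 6:
  L_0(n) = (n - 6) / -3
  L_1(n) = (n - 3) / 3
Then f(n) = -12·L_0(n) - 21·L_1(n).
Expanding and collecting terms gives f(n) = -3n - 3.
Evaluating at n = 9: f(9) = -30.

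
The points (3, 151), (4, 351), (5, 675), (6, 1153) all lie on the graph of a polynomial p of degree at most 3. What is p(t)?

p(t) = 5t^3 + 2t^2 + t - 5

Write p(t) = at^3 + bt^2 + ct + d. Substituting each data point gives a linear system:
  27a + 9b + 3c + d = 151
  64a + 16b + 4c + d = 351
  125a + 25b + 5c + d = 675
  216a + 36b + 6c + d = 1153
Solving the system yields a = 5, b = 2, c = 1, d = -5.
So p(t) = 5t^3 + 2t^2 + t - 5.
Check: p(6) = 1153. ✓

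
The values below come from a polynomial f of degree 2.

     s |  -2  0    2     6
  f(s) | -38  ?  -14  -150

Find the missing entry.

The 3 known points determine the degree-2 polynomial uniquely.
Write f(s) = as^2 + bs + c. Substituting each data point gives a linear system:
  4a - 2b + c = -38
  4a + 2b + c = -14
  36a + 6b + c = -150
Solving the system yields a = -5, b = 6, c = -6.
So f(s) = -5s^2 + 6s - 6.
Then f(0) = -6.

-6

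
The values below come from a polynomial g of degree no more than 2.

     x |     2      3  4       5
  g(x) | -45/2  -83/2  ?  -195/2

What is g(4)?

-133/2

On equispaced nodes a degree-2 polynomial has vanishing third forward difference, so
  - g(2) + 3·g(3) - 3·g(4) + g(5) = 0.
Substituting the known values and solving for g(4):
  -3·g(4) = 399/2
  g(4) = -133/2.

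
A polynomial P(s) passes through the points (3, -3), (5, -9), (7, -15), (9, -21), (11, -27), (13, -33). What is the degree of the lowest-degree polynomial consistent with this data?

1

Forward differences of the values at s = 3, 5, 7, 9, 11, 13:
  P  : -3  -9  -15  -21  -27  -33
  Δ  : -6  -6  -6  -6  -6
  Δ^2: 0  0  0  0
  Δ^3: 0  0  0
  Δ^4: 0  0
  Δ^5: 0
The first differences are constant (-6) and nonzero, while all higher differences vanish, so the minimal degree is 1.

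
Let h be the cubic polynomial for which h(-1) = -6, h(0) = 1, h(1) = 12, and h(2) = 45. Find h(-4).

Using the Lagrange interpolation formula with nodes -1, 0, 1, 2:
  L_0(t) = t(t - 1)(t - 2) / -6
  L_1(t) = (t + 1)(t - 1)(t - 2) / 2
  L_2(t) = (t + 1)t(t - 2) / -2
  L_3(t) = (t + 1)t(t - 1) / 6
Then h(t) = -6·L_0(t) + 1·L_1(t) + 12·L_2(t) + 45·L_3(t).
Expanding and collecting terms gives h(t) = 3t^3 + 2t^2 + 6t + 1.
Evaluating at t = -4: h(-4) = -183.

-183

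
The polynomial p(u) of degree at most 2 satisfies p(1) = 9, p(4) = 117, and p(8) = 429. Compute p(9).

537

Write p(u) = au^2 + bu + c. Substituting each data point gives a linear system:
  a + b + c = 9
  16a + 4b + c = 117
  64a + 8b + c = 429
Solving the system yields a = 6, b = 6, c = -3.
So p(u) = 6u^2 + 6u - 3.
Then p(9) = 537.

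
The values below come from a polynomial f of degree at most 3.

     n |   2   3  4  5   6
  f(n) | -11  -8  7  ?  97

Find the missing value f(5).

On equispaced nodes a degree-3 polynomial has vanishing fourth forward difference, so
  f(2) - 4·f(3) + 6·f(4) - 4·f(5) + f(6) = 0.
Substituting the known values and solving for f(5):
  -4·f(5) = -160
  f(5) = 40.

40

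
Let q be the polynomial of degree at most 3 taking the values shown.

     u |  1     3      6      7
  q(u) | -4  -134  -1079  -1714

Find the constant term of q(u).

1

Write q(u) = au^3 + bu^2 + cu + d. Substituting each data point gives a linear system:
  a + b + c + d = -4
  27a + 9b + 3c + d = -134
  216a + 36b + 6c + d = -1079
  343a + 49b + 7c + d = -1714
Solving the system yields a = -5, b = 0, c = 0, d = 1.
So q(u) = -5u^3 + 1.
The constant term is 1.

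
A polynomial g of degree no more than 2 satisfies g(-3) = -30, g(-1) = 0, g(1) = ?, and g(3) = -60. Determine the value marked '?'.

-10

The 3 known points determine the degree-2 polynomial uniquely.
Write g(t) = at^2 + bt + c. Substituting each data point gives a linear system:
  9a - 3b + c = -30
  a - b + c = 0
  9a + 3b + c = -60
Solving the system yields a = -5, b = -5, c = 0.
So g(t) = -5t^2 - 5t.
Then g(1) = -10.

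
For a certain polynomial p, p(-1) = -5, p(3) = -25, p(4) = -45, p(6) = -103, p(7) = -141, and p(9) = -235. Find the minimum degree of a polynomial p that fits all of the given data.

2

Divided differences on the nodes -1, 3, 4, 6, 7, 9:
  order 0: -5  -25  -45  -103  -141  -235
  order 1: -5  -20  -29  -38  -47
  order 2: -3  -3  -3  -3
  order 3: 0  0  0
  order 4: 0  0
  order 5: 0
The order-2 divided differences are all -3 (nonzero) and every higher order vanishes, so the data lies on a polynomial of degree exactly 2.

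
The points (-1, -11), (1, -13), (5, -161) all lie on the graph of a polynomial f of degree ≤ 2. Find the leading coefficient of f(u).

Write f(u) = au^2 + bu + c. Substituting each data point gives a linear system:
  a - b + c = -11
  a + b + c = -13
  25a + 5b + c = -161
Solving the system yields a = -6, b = -1, c = -6.
So f(u) = -6u^2 - u - 6.
The leading coefficient is -6.

-6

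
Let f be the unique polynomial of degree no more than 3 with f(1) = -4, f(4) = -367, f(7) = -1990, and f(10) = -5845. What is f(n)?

Write f(n) = an^3 + bn^2 + cn + d. Substituting each data point gives a linear system:
  a + b + c + d = -4
  64a + 16b + 4c + d = -367
  343a + 49b + 7c + d = -1990
  1000a + 100b + 10c + d = -5845
Solving the system yields a = -6, b = 2, c = -5, d = 5.
So f(n) = -6n³ + 2n² - 5n + 5.
Check: f(4) = -367. ✓

f(n) = -6n^3 + 2n^2 - 5n + 5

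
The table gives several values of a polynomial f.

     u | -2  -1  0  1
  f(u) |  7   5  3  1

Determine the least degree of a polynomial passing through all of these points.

1

Forward differences of the values at u = -2, -1, 0, 1:
  f  : 7  5  3  1
  Δ  : -2  -2  -2
  Δ^2: 0  0
  Δ^3: 0
The first differences are constant (-2) and nonzero, while all higher differences vanish, so the minimal degree is 1.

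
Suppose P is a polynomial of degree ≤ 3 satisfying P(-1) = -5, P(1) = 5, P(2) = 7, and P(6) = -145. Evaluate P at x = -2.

Using the Lagrange interpolation formula with nodes -1, 1, 2, 6:
  L_0(x) = (x - 1)(x - 2)(x - 6) / -42
  L_1(x) = (x + 1)(x - 2)(x - 6) / 10
  L_2(x) = (x + 1)(x - 1)(x - 6) / -12
  L_3(x) = (x + 1)(x - 1)(x - 2) / 140
Then P(x) = -5·L_0(x) + 5·L_1(x) + 7·L_2(x) - 145·L_3(x).
Expanding and collecting terms gives P(x) = -x³ + x² + 6x - 1.
Evaluating at x = -2: P(-2) = -1.

-1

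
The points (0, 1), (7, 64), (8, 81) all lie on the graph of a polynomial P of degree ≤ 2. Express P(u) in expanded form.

P(u) = u^2 + 2u + 1

Write P(u) = au^2 + bu + c. Substituting each data point gives a linear system:
  c = 1
  49a + 7b + c = 64
  64a + 8b + c = 81
Solving the system yields a = 1, b = 2, c = 1.
So P(u) = u^2 + 2u + 1.
Check: P(0) = 1. ✓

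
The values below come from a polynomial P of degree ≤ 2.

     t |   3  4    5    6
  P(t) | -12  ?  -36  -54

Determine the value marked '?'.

On equispaced nodes a degree-2 polynomial has vanishing third forward difference, so
  - P(3) + 3·P(4) - 3·P(5) + P(6) = 0.
Substituting the known values and solving for P(4):
  3·P(4) = -66
  P(4) = -22.

-22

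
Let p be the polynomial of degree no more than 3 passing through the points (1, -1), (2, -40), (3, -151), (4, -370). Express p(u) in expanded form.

Write p(u) = au^3 + bu^2 + cu + d. Substituting each data point gives a linear system:
  a + b + c + d = -1
  8a + 4b + 2c + d = -40
  27a + 9b + 3c + d = -151
  64a + 16b + 4c + d = -370
Solving the system yields a = -6, b = 0, c = 3, d = 2.
So p(u) = -6u^3 + 3u + 2.
Check: p(3) = -151. ✓

p(u) = -6u^3 + 3u + 2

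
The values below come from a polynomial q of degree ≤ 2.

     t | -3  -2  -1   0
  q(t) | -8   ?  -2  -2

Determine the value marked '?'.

The 3 known points determine the degree-2 polynomial uniquely.
Write q(t) = at^2 + bt + c. Substituting each data point gives a linear system:
  9a - 3b + c = -8
  a - b + c = -2
  c = -2
Solving the system yields a = -1, b = -1, c = -2.
So q(t) = -t^2 - t - 2.
Then q(-2) = -4.

-4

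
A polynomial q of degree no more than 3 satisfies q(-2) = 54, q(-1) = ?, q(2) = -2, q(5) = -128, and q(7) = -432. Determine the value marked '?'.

16

The 4 known points determine the degree-3 polynomial uniquely.
Write q(n) = an^3 + bn^2 + cn + d. Substituting each data point gives a linear system:
  -8a + 4b - 2c + d = 54
  8a + 4b + 2c + d = -2
  125a + 25b + 5c + d = -128
  343a + 49b + 7c + d = -432
Solving the system yields a = -2, b = 6, c = -6, d = 2.
So q(n) = -2n^3 + 6n^2 - 6n + 2.
Then q(-1) = 16.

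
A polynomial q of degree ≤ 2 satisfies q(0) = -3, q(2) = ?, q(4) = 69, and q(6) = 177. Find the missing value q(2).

On equispaced nodes a degree-2 polynomial has vanishing third forward difference, so
  - q(0) + 3·q(2) - 3·q(4) + q(6) = 0.
Substituting the known values and solving for q(2):
  3·q(2) = 27
  q(2) = 9.

9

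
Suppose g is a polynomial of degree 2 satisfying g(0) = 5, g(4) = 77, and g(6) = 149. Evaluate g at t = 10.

365

Write g(t) = at^2 + bt + c. Substituting each data point gives a linear system:
  c = 5
  16a + 4b + c = 77
  36a + 6b + c = 149
Solving the system yields a = 3, b = 6, c = 5.
So g(t) = 3t² + 6t + 5.
Then g(10) = 365.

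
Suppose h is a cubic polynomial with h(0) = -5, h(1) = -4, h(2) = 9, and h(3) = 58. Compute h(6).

Write h(s) = as^3 + bs^2 + cs + d. Substituting each data point gives a linear system:
  d = -5
  a + b + c + d = -4
  8a + 4b + 2c + d = 9
  27a + 9b + 3c + d = 58
Solving the system yields a = 4, b = -6, c = 3, d = -5.
So h(s) = 4s^3 - 6s^2 + 3s - 5.
Then h(6) = 661.

661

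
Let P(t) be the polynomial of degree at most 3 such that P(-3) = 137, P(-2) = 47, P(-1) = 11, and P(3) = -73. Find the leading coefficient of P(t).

-4

Write P(t) = at^3 + bt^2 + ct + d. Substituting each data point gives a linear system:
  -27a + 9b - 3c + d = 137
  -8a + 4b - 2c + d = 47
  -a + b - c + d = 11
  27a + 9b + 3c + d = -73
Solving the system yields a = -4, b = 3, c = 1, d = 5.
So P(t) = -4t^3 + 3t^2 + t + 5.
The leading coefficient is -4.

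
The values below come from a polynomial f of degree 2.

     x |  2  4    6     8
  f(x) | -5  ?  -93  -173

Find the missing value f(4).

-37

On equispaced nodes a degree-2 polynomial has vanishing third forward difference, so
  - f(2) + 3·f(4) - 3·f(6) + f(8) = 0.
Substituting the known values and solving for f(4):
  3·f(4) = -111
  f(4) = -37.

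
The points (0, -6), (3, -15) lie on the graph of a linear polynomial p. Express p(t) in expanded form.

Using the Lagrange interpolation formula with nodes 0, 3:
  L_0(t) = (t - 3) / -3
  L_1(t) = t / 3
Then p(t) = -6·L_0(t) - 15·L_1(t).
Expanding and collecting terms gives p(t) = -3t - 6.
Check: p(3) = -15. ✓

p(t) = -3t - 6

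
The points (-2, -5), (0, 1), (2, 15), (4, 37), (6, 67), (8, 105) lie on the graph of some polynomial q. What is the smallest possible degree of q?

2

Forward differences of the values at t = -2, 0, 2, 4, 6, 8:
  q  : -5  1  15  37  67  105
  Δ  : 6  14  22  30  38
  Δ^2: 8  8  8  8
  Δ^3: 0  0  0
  Δ^4: 0  0
  Δ^5: 0
The second differences are constant (8) and nonzero, while all higher differences vanish, so the minimal degree is 2.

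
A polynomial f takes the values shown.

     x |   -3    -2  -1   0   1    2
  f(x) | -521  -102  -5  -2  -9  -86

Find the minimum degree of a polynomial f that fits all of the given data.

Forward differences of the values at x = -3, -2, -1, 0, 1, 2:
  f  : -521  -102  -5  -2  -9  -86
  Δ  : 419  97  3  -7  -77
  Δ^2: -322  -94  -10  -70
  Δ^3: 228  84  -60
  Δ^4: -144  -144
  Δ^5: 0
The fourth differences are constant (-144) and nonzero, while all higher differences vanish, so the minimal degree is 4.

4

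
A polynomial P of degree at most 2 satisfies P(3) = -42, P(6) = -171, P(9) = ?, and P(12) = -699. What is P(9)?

On equispaced nodes a degree-2 polynomial has vanishing third forward difference, so
  - P(3) + 3·P(6) - 3·P(9) + P(12) = 0.
Substituting the known values and solving for P(9):
  -3·P(9) = 1170
  P(9) = -390.

-390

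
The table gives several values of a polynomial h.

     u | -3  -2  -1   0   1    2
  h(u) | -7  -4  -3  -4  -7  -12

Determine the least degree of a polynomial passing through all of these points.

2

Forward differences of the values at u = -3, -2, -1, 0, 1, 2:
  h  : -7  -4  -3  -4  -7  -12
  Δ  : 3  1  -1  -3  -5
  Δ^2: -2  -2  -2  -2
  Δ^3: 0  0  0
  Δ^4: 0  0
  Δ^5: 0
The second differences are constant (-2) and nonzero, while all higher differences vanish, so the minimal degree is 2.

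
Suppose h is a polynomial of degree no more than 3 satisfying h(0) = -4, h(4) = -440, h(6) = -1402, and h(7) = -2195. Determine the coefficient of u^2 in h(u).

Write h(u) = au^3 + bu^2 + cu + d. Substituting each data point gives a linear system:
  d = -4
  64a + 16b + 4c + d = -440
  216a + 36b + 6c + d = -1402
  343a + 49b + 7c + d = -2195
Solving the system yields a = -6, b = -2, c = -5, d = -4.
So h(u) = -6u^3 - 2u^2 - 5u - 4.
The coefficient of u^2 is -2.

-2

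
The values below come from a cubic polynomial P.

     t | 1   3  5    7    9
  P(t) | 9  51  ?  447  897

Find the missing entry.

On equispaced nodes a degree-3 polynomial has vanishing fourth forward difference, so
  P(1) - 4·P(3) + 6·P(5) - 4·P(7) + P(9) = 0.
Substituting the known values and solving for P(5):
  6·P(5) = 1086
  P(5) = 181.

181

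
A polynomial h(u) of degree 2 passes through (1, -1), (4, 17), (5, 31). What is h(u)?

Using the Lagrange interpolation formula with nodes 1, 4, 5:
  L_0(u) = (u - 4)(u - 5) / 12
  L_1(u) = (u - 1)(u - 5) / -3
  L_2(u) = (u - 1)(u - 4) / 4
Then h(u) = -1·L_0(u) + 17·L_1(u) + 31·L_2(u).
Expanding and collecting terms gives h(u) = 2u^2 - 4u + 1.
Check: h(1) = -1. ✓

h(u) = 2u^2 - 4u + 1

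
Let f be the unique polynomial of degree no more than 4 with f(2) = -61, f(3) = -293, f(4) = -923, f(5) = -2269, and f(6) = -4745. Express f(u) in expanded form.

f(u) = -4u^4 + 3u^3 - 6u^2 + u + 1

Using the Lagrange interpolation formula with nodes 2, 3, 4, 5, 6:
  L_0(u) = (u - 3)(u - 4)(u - 5)(u - 6) / 24
  L_1(u) = (u - 2)(u - 4)(u - 5)(u - 6) / -6
  L_2(u) = (u - 2)(u - 3)(u - 5)(u - 6) / 4
  L_3(u) = (u - 2)(u - 3)(u - 4)(u - 6) / -6
  L_4(u) = (u - 2)(u - 3)(u - 4)(u - 5) / 24
Then f(u) = -61·L_0(u) - 293·L_1(u) - 923·L_2(u) - 2269·L_3(u) - 4745·L_4(u).
Expanding and collecting terms gives f(u) = -4u^4 + 3u^3 - 6u^2 + u + 1.
Check: f(6) = -4745. ✓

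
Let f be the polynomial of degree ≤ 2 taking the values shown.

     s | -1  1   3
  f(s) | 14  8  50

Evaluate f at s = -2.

Forward differences of the values at s = -1, 1, 3:
  f  : 14  8  50
  Δ  : -6  42
  Δ^2: 48
The second differences are constant, confirming degree 2.
Interpolating (Newton forward form) and evaluating at s = -2 gives f(-2) = 35.

35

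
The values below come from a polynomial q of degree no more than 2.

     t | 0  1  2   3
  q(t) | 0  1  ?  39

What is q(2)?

14

The 3 known points determine the degree-2 polynomial uniquely.
Write q(t) = at^2 + bt + c. Substituting each data point gives a linear system:
  c = 0
  a + b + c = 1
  9a + 3b + c = 39
Solving the system yields a = 6, b = -5, c = 0.
So q(t) = 6t^2 - 5t.
Then q(2) = 14.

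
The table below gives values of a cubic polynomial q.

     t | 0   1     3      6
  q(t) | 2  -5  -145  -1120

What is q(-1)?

7

Write q(t) = at^3 + bt^2 + ct + d. Substituting each data point gives a linear system:
  d = 2
  a + b + c + d = -5
  27a + 9b + 3c + d = -145
  216a + 36b + 6c + d = -1120
Solving the system yields a = -5, b = -1, c = -1, d = 2.
So q(t) = -5t^3 - t^2 - t + 2.
Then q(-1) = 7.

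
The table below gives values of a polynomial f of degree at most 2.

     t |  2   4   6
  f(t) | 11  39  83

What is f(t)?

f(t) = 2t^2 + 2t - 1

Write f(t) = at^2 + bt + c. Substituting each data point gives a linear system:
  4a + 2b + c = 11
  16a + 4b + c = 39
  36a + 6b + c = 83
Solving the system yields a = 2, b = 2, c = -1.
So f(t) = 2t² + 2t - 1.
Check: f(2) = 11. ✓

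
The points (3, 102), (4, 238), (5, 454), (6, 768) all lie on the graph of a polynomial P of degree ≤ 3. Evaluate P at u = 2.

Using the Lagrange interpolation formula with nodes 3, 4, 5, 6:
  L_0(u) = (u - 4)(u - 5)(u - 6) / -6
  L_1(u) = (u - 3)(u - 5)(u - 6) / 2
  L_2(u) = (u - 3)(u - 4)(u - 6) / -2
  L_3(u) = (u - 3)(u - 4)(u - 5) / 6
Then P(u) = 102·L_0(u) + 238·L_1(u) + 454·L_2(u) + 768·L_3(u).
Expanding and collecting terms gives P(u) = 3u³ + 4u² - 3u - 6.
Evaluating at u = 2: P(2) = 28.

28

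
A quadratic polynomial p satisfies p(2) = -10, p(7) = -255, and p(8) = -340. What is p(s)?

p(s) = -6s^2 + 5s + 4

Write p(s) = as^2 + bs + c. Substituting each data point gives a linear system:
  4a + 2b + c = -10
  49a + 7b + c = -255
  64a + 8b + c = -340
Solving the system yields a = -6, b = 5, c = 4.
So p(s) = -6s² + 5s + 4.
Check: p(7) = -255. ✓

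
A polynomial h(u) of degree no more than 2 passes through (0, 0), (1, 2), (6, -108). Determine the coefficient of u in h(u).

Write h(u) = au^2 + bu + c. Substituting each data point gives a linear system:
  c = 0
  a + b + c = 2
  36a + 6b + c = -108
Solving the system yields a = -4, b = 6, c = 0.
So h(u) = -4u^2 + 6u.
The coefficient of u is 6.

6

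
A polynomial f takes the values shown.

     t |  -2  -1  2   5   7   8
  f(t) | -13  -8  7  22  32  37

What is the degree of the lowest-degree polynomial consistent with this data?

1

Divided differences on the nodes -2, -1, 2, 5, 7, 8:
  order 0: -13  -8  7  22  32  37
  order 1: 5  5  5  5  5
  order 2: 0  0  0  0
  order 3: 0  0  0
  order 4: 0  0
  order 5: 0
The order-1 divided differences are all 5 (nonzero) and every higher order vanishes, so the data lies on a polynomial of degree exactly 1.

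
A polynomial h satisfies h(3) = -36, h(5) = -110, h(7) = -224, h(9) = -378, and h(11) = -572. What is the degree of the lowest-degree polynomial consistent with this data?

Forward differences of the values at u = 3, 5, 7, 9, 11:
  h  : -36  -110  -224  -378  -572
  Δ  : -74  -114  -154  -194
  Δ^2: -40  -40  -40
  Δ^3: 0  0
  Δ^4: 0
The second differences are constant (-40) and nonzero, while all higher differences vanish, so the minimal degree is 2.

2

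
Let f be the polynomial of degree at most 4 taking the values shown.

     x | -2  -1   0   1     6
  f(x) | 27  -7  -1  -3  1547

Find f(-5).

1569

Using the Lagrange interpolation formula with nodes -2, -1, 0, 1, 6:
  L_0(x) = (x + 1)x(x - 1)(x - 6) / 48
  L_1(x) = (x + 2)x(x - 1)(x - 6) / -14
  L_2(x) = (x + 2)(x + 1)(x - 1)(x - 6) / 12
  L_3(x) = (x + 2)(x + 1)x(x - 6) / -30
  L_4(x) = (x + 2)(x + 1)x(x - 1) / 1680
Then f(x) = 27·L_0(x) - 7·L_1(x) - 1·L_2(x) - 3·L_3(x) + 1547·L_4(x).
Expanding and collecting terms gives f(x) = 2x^4 - 4x^3 - 6x^2 + 6x - 1.
Evaluating at x = -5: f(-5) = 1569.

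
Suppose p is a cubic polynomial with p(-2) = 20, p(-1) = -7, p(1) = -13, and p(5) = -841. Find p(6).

Write p(x) = ax^3 + bx^2 + cx + d. Substituting each data point gives a linear system:
  -8a + 4b - 2c + d = 20
  -a + b - c + d = -7
  a + b + c + d = -13
  125a + 25b + 5c + d = -841
Solving the system yields a = -6, b = -4, c = 3, d = -6.
So p(x) = -6x^3 - 4x^2 + 3x - 6.
Then p(6) = -1428.

-1428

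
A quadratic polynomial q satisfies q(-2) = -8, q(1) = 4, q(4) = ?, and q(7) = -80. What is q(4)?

On equispaced nodes a degree-2 polynomial has vanishing third forward difference, so
  - q(-2) + 3·q(1) - 3·q(4) + q(7) = 0.
Substituting the known values and solving for q(4):
  -3·q(4) = 60
  q(4) = -20.

-20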